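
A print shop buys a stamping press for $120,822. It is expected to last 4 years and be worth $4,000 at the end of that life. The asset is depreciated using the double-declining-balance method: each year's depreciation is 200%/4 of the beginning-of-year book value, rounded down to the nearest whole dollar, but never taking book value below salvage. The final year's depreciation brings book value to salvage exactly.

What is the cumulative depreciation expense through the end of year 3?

Depreciable base = $120,822 − $4,000 = $116,822.
Year 1: ⌊$120,822 × 200%/4⌋ = $60,411. Book value $60,411.
Year 2: ⌊$60,411 × 200%/4⌋ = $30,205. Book value $30,206.
Year 3: ⌊$30,206 × 200%/4⌋ = $15,103. Book value $15,103.
Accumulated through year 3 = $120,822 − $15,103 = $105,719.

$105,719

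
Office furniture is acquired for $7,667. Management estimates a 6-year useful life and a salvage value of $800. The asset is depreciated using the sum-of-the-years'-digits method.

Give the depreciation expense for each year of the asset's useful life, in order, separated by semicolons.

Depreciable base = $7,667 − $800 = $6,867.
Sum of the years' digits = 6+5+4+3+2+1 = 21.
Year 1: $6,867 × 6/21 = $1,962. Book value $5,705.
Year 2: $6,867 × 5/21 = $1,635. Book value $4,070.
Year 3: $6,867 × 4/21 = $1,308. Book value $2,762.
Year 4: $6,867 × 3/21 = $981. Book value $1,781.
Year 5: $6,867 × 2/21 = $654. Book value $1,127.
Year 6: $6,867 × 1/21 = $327. Book value $800.

$1,962; $1,635; $1,308; $981; $654; $327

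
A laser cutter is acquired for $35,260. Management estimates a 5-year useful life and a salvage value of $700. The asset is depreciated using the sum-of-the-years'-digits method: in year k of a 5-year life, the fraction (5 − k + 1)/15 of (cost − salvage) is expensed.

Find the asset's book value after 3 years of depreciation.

$7,612

Depreciable base = $35,260 − $700 = $34,560.
Sum of the years' digits = 5+4+3+2+1 = 15.
Year 1: $34,560 × 5/15 = $11,520. Book value $23,740.
Year 2: $34,560 × 4/15 = $9,216. Book value $14,524.
Year 3: $34,560 × 3/15 = $6,912. Book value $7,612.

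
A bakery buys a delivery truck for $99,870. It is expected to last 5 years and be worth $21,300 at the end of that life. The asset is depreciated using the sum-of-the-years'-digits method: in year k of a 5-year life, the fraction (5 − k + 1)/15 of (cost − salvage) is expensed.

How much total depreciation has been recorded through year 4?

Depreciable base = $99,870 − $21,300 = $78,570.
Sum of the years' digits = 5+4+3+2+1 = 15.
Year 1: $78,570 × 5/15 = $26,190. Book value $73,680.
Year 2: $78,570 × 4/15 = $20,952. Book value $52,728.
Year 3: $78,570 × 3/15 = $15,714. Book value $37,014.
Year 4: $78,570 × 2/15 = $10,476. Book value $26,538.
Accumulated through year 4 = $99,870 − $26,538 = $73,332.

$73,332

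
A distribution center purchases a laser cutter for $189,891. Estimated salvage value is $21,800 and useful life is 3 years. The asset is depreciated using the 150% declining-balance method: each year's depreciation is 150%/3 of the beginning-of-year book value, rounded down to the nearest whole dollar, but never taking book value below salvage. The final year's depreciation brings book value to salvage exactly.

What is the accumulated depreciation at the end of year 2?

$142,418

Depreciable base = $189,891 − $21,800 = $168,091.
Year 1: ⌊$189,891 × 150%/3⌋ = $94,945. Book value $94,946.
Year 2: ⌊$94,946 × 150%/3⌋ = $47,473. Book value $47,473.
Accumulated through year 2 = $189,891 − $47,473 = $142,418.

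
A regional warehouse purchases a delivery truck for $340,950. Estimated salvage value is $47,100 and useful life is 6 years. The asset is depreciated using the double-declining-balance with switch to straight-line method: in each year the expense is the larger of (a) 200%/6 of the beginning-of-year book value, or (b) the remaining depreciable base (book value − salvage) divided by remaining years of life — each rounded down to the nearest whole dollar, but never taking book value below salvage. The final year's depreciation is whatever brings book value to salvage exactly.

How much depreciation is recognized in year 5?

$20,249

Depreciable base = $340,950 − $47,100 = $293,850.
Year 1: DB = ⌊$340,950 × 200%/6⌋ = $113,650; SL = ⌊$293,850/6⌋ = $48,975 → take DB $113,650. Book value $227,300.
Year 2: DB = ⌊$227,300 × 200%/6⌋ = $75,766; SL = ⌊$180,200/5⌋ = $36,040 → take DB $75,766. Book value $151,534.
Year 3: DB = ⌊$151,534 × 200%/6⌋ = $50,511; SL = ⌊$104,434/4⌋ = $26,108 → take DB $50,511. Book value $101,023.
Year 4: DB = ⌊$101,023 × 200%/6⌋ = $33,674; SL = ⌊$53,923/3⌋ = $17,974 → take DB $33,674. Book value $67,349.
Year 5: DB = ⌊$67,349 × 200%/6⌋ = $22,449; SL = ⌊$20,249/2⌋ = $10,124 → take DB $22,449, capped at $20,249. Book value $47,100.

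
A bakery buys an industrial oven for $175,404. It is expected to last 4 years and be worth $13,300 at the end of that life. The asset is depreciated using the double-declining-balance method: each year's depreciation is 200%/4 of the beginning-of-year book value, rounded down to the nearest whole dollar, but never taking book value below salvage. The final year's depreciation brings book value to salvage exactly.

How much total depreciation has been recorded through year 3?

Depreciable base = $175,404 − $13,300 = $162,104.
Year 1: ⌊$175,404 × 200%/4⌋ = $87,702. Book value $87,702.
Year 2: ⌊$87,702 × 200%/4⌋ = $43,851. Book value $43,851.
Year 3: ⌊$43,851 × 200%/4⌋ = $21,925. Book value $21,926.
Accumulated through year 3 = $175,404 − $21,926 = $153,478.

$153,478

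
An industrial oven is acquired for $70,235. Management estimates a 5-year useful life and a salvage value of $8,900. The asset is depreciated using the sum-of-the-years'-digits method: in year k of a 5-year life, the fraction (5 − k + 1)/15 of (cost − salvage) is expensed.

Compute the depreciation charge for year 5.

Depreciable base = $70,235 − $8,900 = $61,335.
Sum of the years' digits = 5+4+3+2+1 = 15.
Year 1: $61,335 × 5/15 = $20,445. Book value $49,790.
Year 2: $61,335 × 4/15 = $16,356. Book value $33,434.
Year 3: $61,335 × 3/15 = $12,267. Book value $21,167.
Year 4: $61,335 × 2/15 = $8,178. Book value $12,989.
Year 5: $61,335 × 1/15 = $4,089. Book value $8,900.

$4,089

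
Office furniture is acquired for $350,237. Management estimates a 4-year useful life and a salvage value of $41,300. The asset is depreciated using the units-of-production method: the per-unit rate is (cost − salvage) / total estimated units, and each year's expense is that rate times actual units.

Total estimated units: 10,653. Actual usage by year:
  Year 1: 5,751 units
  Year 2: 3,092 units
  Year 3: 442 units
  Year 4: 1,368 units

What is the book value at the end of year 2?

Depreciable base = $350,237 − $41,300 = $308,937.
Rate = $308,937 / 10,653 units = $29 per unit.
Year 1: 5,751 × $29 = $166,779. Book value $183,458.
Year 2: 3,092 × $29 = $89,668. Book value $93,790.

$93,790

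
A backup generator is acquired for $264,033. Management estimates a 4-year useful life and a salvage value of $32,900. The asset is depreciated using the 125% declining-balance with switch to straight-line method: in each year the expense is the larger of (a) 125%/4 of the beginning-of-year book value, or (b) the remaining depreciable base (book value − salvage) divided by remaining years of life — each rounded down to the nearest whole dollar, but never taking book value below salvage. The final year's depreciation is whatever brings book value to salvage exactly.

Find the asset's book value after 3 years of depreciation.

Depreciable base = $264,033 − $32,900 = $231,133.
Year 1: DB = ⌊$264,033 × 125%/4⌋ = $82,510; SL = ⌊$231,133/4⌋ = $57,783 → take DB $82,510. Book value $181,523.
Year 2: DB = ⌊$181,523 × 125%/4⌋ = $56,725; SL = ⌊$148,623/3⌋ = $49,541 → take DB $56,725. Book value $124,798.
Year 3: DB = ⌊$124,798 × 125%/4⌋ = $38,999; SL = ⌊$91,898/2⌋ = $45,949 → take SL $45,949. Book value $78,849.

$78,849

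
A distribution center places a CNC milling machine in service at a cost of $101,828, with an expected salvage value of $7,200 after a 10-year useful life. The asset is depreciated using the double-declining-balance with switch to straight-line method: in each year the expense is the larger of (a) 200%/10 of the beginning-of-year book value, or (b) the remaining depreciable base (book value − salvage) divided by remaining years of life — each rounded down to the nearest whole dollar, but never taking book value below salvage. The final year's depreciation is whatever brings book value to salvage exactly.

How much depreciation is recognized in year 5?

Depreciable base = $101,828 − $7,200 = $94,628.
Year 1: DB = ⌊$101,828 × 200%/10⌋ = $20,365; SL = ⌊$94,628/10⌋ = $9,462 → take DB $20,365. Book value $81,463.
Year 2: DB = ⌊$81,463 × 200%/10⌋ = $16,292; SL = ⌊$74,263/9⌋ = $8,251 → take DB $16,292. Book value $65,171.
Year 3: DB = ⌊$65,171 × 200%/10⌋ = $13,034; SL = ⌊$57,971/8⌋ = $7,246 → take DB $13,034. Book value $52,137.
Year 4: DB = ⌊$52,137 × 200%/10⌋ = $10,427; SL = ⌊$44,937/7⌋ = $6,419 → take DB $10,427. Book value $41,710.
Year 5: DB = ⌊$41,710 × 200%/10⌋ = $8,342; SL = ⌊$34,510/6⌋ = $5,751 → take DB $8,342. Book value $33,368.

$8,342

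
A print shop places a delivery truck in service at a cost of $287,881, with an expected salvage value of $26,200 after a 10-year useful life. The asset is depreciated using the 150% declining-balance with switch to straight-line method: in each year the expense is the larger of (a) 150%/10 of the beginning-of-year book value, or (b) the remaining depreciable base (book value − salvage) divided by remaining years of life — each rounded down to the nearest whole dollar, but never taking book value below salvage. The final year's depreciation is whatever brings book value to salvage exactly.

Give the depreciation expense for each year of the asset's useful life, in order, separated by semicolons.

Depreciable base = $287,881 − $26,200 = $261,681.
Year 1: DB = ⌊$287,881 × 150%/10⌋ = $43,182; SL = ⌊$261,681/10⌋ = $26,168 → take DB $43,182. Book value $244,699.
Year 2: DB = ⌊$244,699 × 150%/10⌋ = $36,704; SL = ⌊$218,499/9⌋ = $24,277 → take DB $36,704. Book value $207,995.
Year 3: DB = ⌊$207,995 × 150%/10⌋ = $31,199; SL = ⌊$181,795/8⌋ = $22,724 → take DB $31,199. Book value $176,796.
Year 4: DB = ⌊$176,796 × 150%/10⌋ = $26,519; SL = ⌊$150,596/7⌋ = $21,513 → take DB $26,519. Book value $150,277.
Year 5: DB = ⌊$150,277 × 150%/10⌋ = $22,541; SL = ⌊$124,077/6⌋ = $20,679 → take DB $22,541. Book value $127,736.
Year 6: DB = ⌊$127,736 × 150%/10⌋ = $19,160; SL = ⌊$101,536/5⌋ = $20,307 → take SL $20,307. Book value $107,429.
Year 7: DB = ⌊$107,429 × 150%/10⌋ = $16,114; SL = ⌊$81,229/4⌋ = $20,307 → take SL $20,307. Book value $87,122.
Year 8: DB = ⌊$87,122 × 150%/10⌋ = $13,068; SL = ⌊$60,922/3⌋ = $20,307 → take SL $20,307. Book value $66,815.
Year 9: DB = ⌊$66,815 × 150%/10⌋ = $10,022; SL = ⌊$40,615/2⌋ = $20,307 → take SL $20,307. Book value $46,508.
Year 10 (final): $46,508 − $26,200 = $20,308. Book value $26,200.

$43,182; $36,704; $31,199; $26,519; $22,541; $20,307; $20,307; $20,307; $20,307; $20,308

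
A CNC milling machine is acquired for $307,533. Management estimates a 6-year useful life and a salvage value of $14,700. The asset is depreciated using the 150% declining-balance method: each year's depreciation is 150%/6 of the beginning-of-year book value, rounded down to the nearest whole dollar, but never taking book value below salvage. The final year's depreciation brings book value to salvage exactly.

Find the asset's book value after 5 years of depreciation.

Depreciable base = $307,533 − $14,700 = $292,833.
Year 1: ⌊$307,533 × 150%/6⌋ = $76,883. Book value $230,650.
Year 2: ⌊$230,650 × 150%/6⌋ = $57,662. Book value $172,988.
Year 3: ⌊$172,988 × 150%/6⌋ = $43,247. Book value $129,741.
Year 4: ⌊$129,741 × 150%/6⌋ = $32,435. Book value $97,306.
Year 5: ⌊$97,306 × 150%/6⌋ = $24,326. Book value $72,980.

$72,980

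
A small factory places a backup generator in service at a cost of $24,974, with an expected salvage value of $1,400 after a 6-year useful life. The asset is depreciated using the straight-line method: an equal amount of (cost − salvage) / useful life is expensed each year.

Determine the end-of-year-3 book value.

$13,187

Depreciable base = $24,974 − $1,400 = $23,574.
Annual expense = $23,574 / 6 = $3,929.
End of year 1: book value $21,045.
End of year 2: book value $17,116.
End of year 3: book value $13,187.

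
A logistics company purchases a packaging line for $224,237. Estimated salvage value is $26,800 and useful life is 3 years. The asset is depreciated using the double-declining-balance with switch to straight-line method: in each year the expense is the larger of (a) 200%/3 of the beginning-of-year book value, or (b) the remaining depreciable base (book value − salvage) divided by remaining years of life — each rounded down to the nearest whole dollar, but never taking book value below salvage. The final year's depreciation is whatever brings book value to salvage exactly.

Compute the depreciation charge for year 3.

Depreciable base = $224,237 − $26,800 = $197,437.
Year 1: DB = ⌊$224,237 × 200%/3⌋ = $149,491; SL = ⌊$197,437/3⌋ = $65,812 → take DB $149,491. Book value $74,746.
Year 2: DB = ⌊$74,746 × 200%/3⌋ = $49,830; SL = ⌊$47,946/2⌋ = $23,973 → take DB $49,830, capped at $47,946. Book value $26,800.
Year 3 (final): $26,800 − $26,800 = $0. Book value $26,800.

$0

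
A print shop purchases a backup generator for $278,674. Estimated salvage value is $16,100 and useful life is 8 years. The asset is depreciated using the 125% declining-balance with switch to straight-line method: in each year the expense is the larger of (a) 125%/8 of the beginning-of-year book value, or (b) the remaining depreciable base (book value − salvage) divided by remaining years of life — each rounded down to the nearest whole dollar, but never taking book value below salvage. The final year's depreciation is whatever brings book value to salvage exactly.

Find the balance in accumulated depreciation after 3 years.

$111,279

Depreciable base = $278,674 − $16,100 = $262,574.
Year 1: DB = ⌊$278,674 × 125%/8⌋ = $43,542; SL = ⌊$262,574/8⌋ = $32,821 → take DB $43,542. Book value $235,132.
Year 2: DB = ⌊$235,132 × 125%/8⌋ = $36,739; SL = ⌊$219,032/7⌋ = $31,290 → take DB $36,739. Book value $198,393.
Year 3: DB = ⌊$198,393 × 125%/8⌋ = $30,998; SL = ⌊$182,293/6⌋ = $30,382 → take DB $30,998. Book value $167,395.
Accumulated through year 3 = $278,674 − $167,395 = $111,279.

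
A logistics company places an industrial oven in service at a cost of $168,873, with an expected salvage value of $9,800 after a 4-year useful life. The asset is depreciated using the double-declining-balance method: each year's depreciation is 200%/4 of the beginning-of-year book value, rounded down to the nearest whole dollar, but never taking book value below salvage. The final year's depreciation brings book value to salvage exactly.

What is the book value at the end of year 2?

$42,219

Depreciable base = $168,873 − $9,800 = $159,073.
Year 1: ⌊$168,873 × 200%/4⌋ = $84,436. Book value $84,437.
Year 2: ⌊$84,437 × 200%/4⌋ = $42,218. Book value $42,219.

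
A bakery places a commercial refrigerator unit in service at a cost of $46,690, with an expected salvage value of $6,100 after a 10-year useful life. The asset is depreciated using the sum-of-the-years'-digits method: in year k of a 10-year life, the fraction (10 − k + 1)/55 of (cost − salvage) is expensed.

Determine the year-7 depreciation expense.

$2,952

Depreciable base = $46,690 − $6,100 = $40,590.
Sum of the years' digits = 10+9+8+7+6+5+4+3+2+1 = 55.
Year 1: $40,590 × 10/55 = $7,380. Book value $39,310.
Year 2: $40,590 × 9/55 = $6,642. Book value $32,668.
Year 3: $40,590 × 8/55 = $5,904. Book value $26,764.
Year 4: $40,590 × 7/55 = $5,166. Book value $21,598.
Year 5: $40,590 × 6/55 = $4,428. Book value $17,170.
Year 6: $40,590 × 5/55 = $3,690. Book value $13,480.
Year 7: $40,590 × 4/55 = $2,952. Book value $10,528.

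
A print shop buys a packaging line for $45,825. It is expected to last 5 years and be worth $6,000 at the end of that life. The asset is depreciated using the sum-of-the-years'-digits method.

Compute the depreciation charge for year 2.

$10,620

Depreciable base = $45,825 − $6,000 = $39,825.
Sum of the years' digits = 5+4+3+2+1 = 15.
Year 1: $39,825 × 5/15 = $13,275. Book value $32,550.
Year 2: $39,825 × 4/15 = $10,620. Book value $21,930.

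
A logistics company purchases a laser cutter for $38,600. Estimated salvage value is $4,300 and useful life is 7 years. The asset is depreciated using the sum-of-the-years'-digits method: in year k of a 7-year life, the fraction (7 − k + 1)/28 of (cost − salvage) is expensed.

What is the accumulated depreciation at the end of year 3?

Depreciable base = $38,600 − $4,300 = $34,300.
Sum of the years' digits = 7+6+5+4+3+2+1 = 28.
Year 1: $34,300 × 7/28 = $8,575. Book value $30,025.
Year 2: $34,300 × 6/28 = $7,350. Book value $22,675.
Year 3: $34,300 × 5/28 = $6,125. Book value $16,550.
Accumulated through year 3 = $38,600 − $16,550 = $22,050.

$22,050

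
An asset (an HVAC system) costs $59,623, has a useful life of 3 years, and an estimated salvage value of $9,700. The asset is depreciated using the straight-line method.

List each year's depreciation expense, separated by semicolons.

Depreciable base = $59,623 − $9,700 = $49,923.
Annual expense = $49,923 / 3 = $16,641.
End of year 1: book value $42,982.
End of year 2: book value $26,341.
End of year 3: book value $9,700.

$16,641; $16,641; $16,641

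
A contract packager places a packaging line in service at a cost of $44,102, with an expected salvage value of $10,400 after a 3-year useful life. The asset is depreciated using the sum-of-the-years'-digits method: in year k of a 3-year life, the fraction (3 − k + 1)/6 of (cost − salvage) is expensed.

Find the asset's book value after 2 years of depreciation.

$16,017

Depreciable base = $44,102 − $10,400 = $33,702.
Sum of the years' digits = 3+2+1 = 6.
Year 1: $33,702 × 3/6 = $16,851. Book value $27,251.
Year 2: $33,702 × 2/6 = $11,234. Book value $16,017.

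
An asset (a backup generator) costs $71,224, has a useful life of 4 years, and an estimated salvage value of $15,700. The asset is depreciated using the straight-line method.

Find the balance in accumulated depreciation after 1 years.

Depreciable base = $71,224 − $15,700 = $55,524.
Annual expense = $55,524 / 4 = $13,881.
End of year 1: book value $57,343.
Accumulated through year 1 = $71,224 − $57,343 = $13,881.

$13,881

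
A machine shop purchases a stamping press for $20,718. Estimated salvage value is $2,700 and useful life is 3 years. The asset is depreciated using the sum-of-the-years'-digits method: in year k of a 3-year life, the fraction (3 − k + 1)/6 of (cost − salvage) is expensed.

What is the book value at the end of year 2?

Depreciable base = $20,718 − $2,700 = $18,018.
Sum of the years' digits = 3+2+1 = 6.
Year 1: $18,018 × 3/6 = $9,009. Book value $11,709.
Year 2: $18,018 × 2/6 = $6,006. Book value $5,703.

$5,703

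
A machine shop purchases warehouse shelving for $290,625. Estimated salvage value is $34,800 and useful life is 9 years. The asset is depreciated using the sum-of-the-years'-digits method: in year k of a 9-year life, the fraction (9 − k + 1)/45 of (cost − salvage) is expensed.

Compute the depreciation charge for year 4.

$34,110

Depreciable base = $290,625 − $34,800 = $255,825.
Sum of the years' digits = 9+8+7+6+5+4+3+2+1 = 45.
Year 1: $255,825 × 9/45 = $51,165. Book value $239,460.
Year 2: $255,825 × 8/45 = $45,480. Book value $193,980.
Year 3: $255,825 × 7/45 = $39,795. Book value $154,185.
Year 4: $255,825 × 6/45 = $34,110. Book value $120,075.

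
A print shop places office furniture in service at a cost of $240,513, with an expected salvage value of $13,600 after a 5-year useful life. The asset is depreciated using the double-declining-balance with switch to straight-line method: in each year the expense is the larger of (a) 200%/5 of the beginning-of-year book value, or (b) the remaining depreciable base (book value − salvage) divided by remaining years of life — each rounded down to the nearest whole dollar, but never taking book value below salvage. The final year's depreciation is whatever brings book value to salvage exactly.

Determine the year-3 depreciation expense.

Depreciable base = $240,513 − $13,600 = $226,913.
Year 1: DB = ⌊$240,513 × 200%/5⌋ = $96,205; SL = ⌊$226,913/5⌋ = $45,382 → take DB $96,205. Book value $144,308.
Year 2: DB = ⌊$144,308 × 200%/5⌋ = $57,723; SL = ⌊$130,708/4⌋ = $32,677 → take DB $57,723. Book value $86,585.
Year 3: DB = ⌊$86,585 × 200%/5⌋ = $34,634; SL = ⌊$72,985/3⌋ = $24,328 → take DB $34,634. Book value $51,951.

$34,634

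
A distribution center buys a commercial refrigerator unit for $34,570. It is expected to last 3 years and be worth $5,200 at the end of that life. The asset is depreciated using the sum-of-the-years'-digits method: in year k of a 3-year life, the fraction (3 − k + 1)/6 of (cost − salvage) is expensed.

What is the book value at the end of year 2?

$10,095

Depreciable base = $34,570 − $5,200 = $29,370.
Sum of the years' digits = 3+2+1 = 6.
Year 1: $29,370 × 3/6 = $14,685. Book value $19,885.
Year 2: $29,370 × 2/6 = $9,790. Book value $10,095.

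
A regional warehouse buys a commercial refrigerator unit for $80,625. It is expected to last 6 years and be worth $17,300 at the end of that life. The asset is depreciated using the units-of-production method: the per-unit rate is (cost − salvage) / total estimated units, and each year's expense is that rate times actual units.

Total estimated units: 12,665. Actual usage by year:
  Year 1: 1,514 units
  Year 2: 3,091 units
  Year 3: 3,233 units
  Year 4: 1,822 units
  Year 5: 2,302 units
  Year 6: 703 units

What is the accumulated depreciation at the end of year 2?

$23,025

Depreciable base = $80,625 − $17,300 = $63,325.
Rate = $63,325 / 12,665 units = $5 per unit.
Year 1: 1,514 × $5 = $7,570. Book value $73,055.
Year 2: 3,091 × $5 = $15,455. Book value $57,600.
Accumulated through year 2 = $80,625 − $57,600 = $23,025.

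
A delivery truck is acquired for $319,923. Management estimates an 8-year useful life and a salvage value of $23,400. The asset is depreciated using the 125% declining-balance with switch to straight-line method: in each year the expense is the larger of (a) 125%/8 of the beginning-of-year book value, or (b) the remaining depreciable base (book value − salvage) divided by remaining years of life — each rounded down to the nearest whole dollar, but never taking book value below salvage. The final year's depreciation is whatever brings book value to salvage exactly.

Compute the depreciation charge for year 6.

$33,754

Depreciable base = $319,923 − $23,400 = $296,523.
Year 1: DB = ⌊$319,923 × 125%/8⌋ = $49,987; SL = ⌊$296,523/8⌋ = $37,065 → take DB $49,987. Book value $269,936.
Year 2: DB = ⌊$269,936 × 125%/8⌋ = $42,177; SL = ⌊$246,536/7⌋ = $35,219 → take DB $42,177. Book value $227,759.
Year 3: DB = ⌊$227,759 × 125%/8⌋ = $35,587; SL = ⌊$204,359/6⌋ = $34,059 → take DB $35,587. Book value $192,172.
Year 4: DB = ⌊$192,172 × 125%/8⌋ = $30,026; SL = ⌊$168,772/5⌋ = $33,754 → take SL $33,754. Book value $158,418.
Year 5: DB = ⌊$158,418 × 125%/8⌋ = $24,752; SL = ⌊$135,018/4⌋ = $33,754 → take SL $33,754. Book value $124,664.
Year 6: DB = ⌊$124,664 × 125%/8⌋ = $19,478; SL = ⌊$101,264/3⌋ = $33,754 → take SL $33,754. Book value $90,910.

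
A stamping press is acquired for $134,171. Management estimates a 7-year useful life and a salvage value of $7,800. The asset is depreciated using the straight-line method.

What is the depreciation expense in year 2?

$18,053

Depreciable base = $134,171 − $7,800 = $126,371.
Annual expense = $126,371 / 7 = $18,053.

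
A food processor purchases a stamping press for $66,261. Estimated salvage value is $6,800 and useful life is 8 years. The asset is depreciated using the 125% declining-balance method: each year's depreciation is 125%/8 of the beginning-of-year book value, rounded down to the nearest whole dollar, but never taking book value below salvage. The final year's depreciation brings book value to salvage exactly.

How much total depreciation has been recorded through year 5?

Depreciable base = $66,261 − $6,800 = $59,461.
Year 1: ⌊$66,261 × 125%/8⌋ = $10,353. Book value $55,908.
Year 2: ⌊$55,908 × 125%/8⌋ = $8,735. Book value $47,173.
Year 3: ⌊$47,173 × 125%/8⌋ = $7,370. Book value $39,803.
Year 4: ⌊$39,803 × 125%/8⌋ = $6,219. Book value $33,584.
Year 5: ⌊$33,584 × 125%/8⌋ = $5,247. Book value $28,337.
Accumulated through year 5 = $66,261 − $28,337 = $37,924.

$37,924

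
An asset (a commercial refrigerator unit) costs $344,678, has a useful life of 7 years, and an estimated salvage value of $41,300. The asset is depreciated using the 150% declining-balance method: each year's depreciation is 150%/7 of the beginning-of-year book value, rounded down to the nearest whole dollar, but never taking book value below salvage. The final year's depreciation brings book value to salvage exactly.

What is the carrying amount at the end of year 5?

Depreciable base = $344,678 − $41,300 = $303,378.
Year 1: ⌊$344,678 × 150%/7⌋ = $73,859. Book value $270,819.
Year 2: ⌊$270,819 × 150%/7⌋ = $58,032. Book value $212,787.
Year 3: ⌊$212,787 × 150%/7⌋ = $45,597. Book value $167,190.
Year 4: ⌊$167,190 × 150%/7⌋ = $35,826. Book value $131,364.
Year 5: ⌊$131,364 × 150%/7⌋ = $28,149. Book value $103,215.

$103,215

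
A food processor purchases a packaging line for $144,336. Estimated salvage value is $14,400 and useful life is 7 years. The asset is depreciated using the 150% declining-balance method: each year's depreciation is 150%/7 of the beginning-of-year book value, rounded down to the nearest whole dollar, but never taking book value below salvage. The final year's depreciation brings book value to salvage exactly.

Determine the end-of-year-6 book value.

Depreciable base = $144,336 − $14,400 = $129,936.
Year 1: ⌊$144,336 × 150%/7⌋ = $30,929. Book value $113,407.
Year 2: ⌊$113,407 × 150%/7⌋ = $24,301. Book value $89,106.
Year 3: ⌊$89,106 × 150%/7⌋ = $19,094. Book value $70,012.
Year 4: ⌊$70,012 × 150%/7⌋ = $15,002. Book value $55,010.
Year 5: ⌊$55,010 × 150%/7⌋ = $11,787. Book value $43,223.
Year 6: ⌊$43,223 × 150%/7⌋ = $9,262. Book value $33,961.

$33,961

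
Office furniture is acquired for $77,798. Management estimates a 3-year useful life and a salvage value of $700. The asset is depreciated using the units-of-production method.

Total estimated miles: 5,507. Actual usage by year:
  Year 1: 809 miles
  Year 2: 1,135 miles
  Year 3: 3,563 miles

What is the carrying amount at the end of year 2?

$50,582

Depreciable base = $77,798 − $700 = $77,098.
Rate = $77,098 / 5,507 miles = $14 per mile.
Year 1: 809 × $14 = $11,326. Book value $66,472.
Year 2: 1,135 × $14 = $15,890. Book value $50,582.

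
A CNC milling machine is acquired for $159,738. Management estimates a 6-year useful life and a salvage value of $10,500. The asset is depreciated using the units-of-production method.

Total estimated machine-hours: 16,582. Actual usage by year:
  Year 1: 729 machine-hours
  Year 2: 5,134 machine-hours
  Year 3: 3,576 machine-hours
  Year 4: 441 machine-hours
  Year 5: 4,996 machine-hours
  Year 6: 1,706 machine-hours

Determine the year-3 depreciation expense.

Depreciable base = $159,738 − $10,500 = $149,238.
Rate = $149,238 / 16,582 machine-hours = $9 per machine-hour.
Year 1: 729 × $9 = $6,561. Book value $153,177.
Year 2: 5,134 × $9 = $46,206. Book value $106,971.
Year 3: 3,576 × $9 = $32,184. Book value $74,787.

$32,184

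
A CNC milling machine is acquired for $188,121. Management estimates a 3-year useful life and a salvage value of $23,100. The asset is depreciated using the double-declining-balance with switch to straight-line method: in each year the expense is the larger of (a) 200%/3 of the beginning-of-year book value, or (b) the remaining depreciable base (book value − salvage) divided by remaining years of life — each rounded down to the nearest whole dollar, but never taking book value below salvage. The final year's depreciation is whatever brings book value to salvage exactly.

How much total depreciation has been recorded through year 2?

Depreciable base = $188,121 − $23,100 = $165,021.
Year 1: DB = ⌊$188,121 × 200%/3⌋ = $125,414; SL = ⌊$165,021/3⌋ = $55,007 → take DB $125,414. Book value $62,707.
Year 2: DB = ⌊$62,707 × 200%/3⌋ = $41,804; SL = ⌊$39,607/2⌋ = $19,803 → take DB $41,804, capped at $39,607. Book value $23,100.
Accumulated through year 2 = $188,121 − $23,100 = $165,021.

$165,021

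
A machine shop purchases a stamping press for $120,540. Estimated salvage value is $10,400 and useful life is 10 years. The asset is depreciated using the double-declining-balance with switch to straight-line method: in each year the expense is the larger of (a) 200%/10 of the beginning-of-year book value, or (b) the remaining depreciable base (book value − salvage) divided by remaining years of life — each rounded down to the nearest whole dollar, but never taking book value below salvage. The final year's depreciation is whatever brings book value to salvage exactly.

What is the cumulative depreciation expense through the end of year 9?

Depreciable base = $120,540 − $10,400 = $110,140.
Year 1: DB = ⌊$120,540 × 200%/10⌋ = $24,108; SL = ⌊$110,140/10⌋ = $11,014 → take DB $24,108. Book value $96,432.
Year 2: DB = ⌊$96,432 × 200%/10⌋ = $19,286; SL = ⌊$86,032/9⌋ = $9,559 → take DB $19,286. Book value $77,146.
Year 3: DB = ⌊$77,146 × 200%/10⌋ = $15,429; SL = ⌊$66,746/8⌋ = $8,343 → take DB $15,429. Book value $61,717.
Year 4: DB = ⌊$61,717 × 200%/10⌋ = $12,343; SL = ⌊$51,317/7⌋ = $7,331 → take DB $12,343. Book value $49,374.
Year 5: DB = ⌊$49,374 × 200%/10⌋ = $9,874; SL = ⌊$38,974/6⌋ = $6,495 → take DB $9,874. Book value $39,500.
Year 6: DB = ⌊$39,500 × 200%/10⌋ = $7,900; SL = ⌊$29,100/5⌋ = $5,820 → take DB $7,900. Book value $31,600.
Year 7: DB = ⌊$31,600 × 200%/10⌋ = $6,320; SL = ⌊$21,200/4⌋ = $5,300 → take DB $6,320. Book value $25,280.
Year 8: DB = ⌊$25,280 × 200%/10⌋ = $5,056; SL = ⌊$14,880/3⌋ = $4,960 → take DB $5,056. Book value $20,224.
Year 9: DB = ⌊$20,224 × 200%/10⌋ = $4,044; SL = ⌊$9,824/2⌋ = $4,912 → take SL $4,912. Book value $15,312.
Accumulated through year 9 = $120,540 − $15,312 = $105,228.

$105,228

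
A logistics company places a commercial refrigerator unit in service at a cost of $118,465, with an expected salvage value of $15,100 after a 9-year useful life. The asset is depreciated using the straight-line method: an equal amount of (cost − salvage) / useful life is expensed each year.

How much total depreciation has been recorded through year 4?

$45,940

Depreciable base = $118,465 − $15,100 = $103,365.
Annual expense = $103,365 / 9 = $11,485.
End of year 1: book value $106,980.
End of year 2: book value $95,495.
End of year 3: book value $84,010.
End of year 4: book value $72,525.
Accumulated through year 4 = $118,465 − $72,525 = $45,940.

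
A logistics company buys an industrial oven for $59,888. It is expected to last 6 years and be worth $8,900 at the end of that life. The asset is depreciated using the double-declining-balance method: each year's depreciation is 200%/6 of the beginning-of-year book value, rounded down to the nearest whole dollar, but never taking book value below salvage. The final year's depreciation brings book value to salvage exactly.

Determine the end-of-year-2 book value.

$26,618

Depreciable base = $59,888 − $8,900 = $50,988.
Year 1: ⌊$59,888 × 200%/6⌋ = $19,962. Book value $39,926.
Year 2: ⌊$39,926 × 200%/6⌋ = $13,308. Book value $26,618.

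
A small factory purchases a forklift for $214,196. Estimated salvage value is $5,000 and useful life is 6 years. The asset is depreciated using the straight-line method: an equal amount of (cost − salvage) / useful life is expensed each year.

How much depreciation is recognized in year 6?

$34,866

Depreciable base = $214,196 − $5,000 = $209,196.
Annual expense = $209,196 / 6 = $34,866.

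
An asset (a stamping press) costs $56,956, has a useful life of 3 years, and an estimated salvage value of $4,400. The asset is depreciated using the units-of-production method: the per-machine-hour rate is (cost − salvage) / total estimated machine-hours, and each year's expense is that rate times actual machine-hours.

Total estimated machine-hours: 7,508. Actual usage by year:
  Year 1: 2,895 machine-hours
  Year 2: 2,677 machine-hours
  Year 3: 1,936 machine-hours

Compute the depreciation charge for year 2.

Depreciable base = $56,956 − $4,400 = $52,556.
Rate = $52,556 / 7,508 machine-hours = $7 per machine-hour.
Year 1: 2,895 × $7 = $20,265. Book value $36,691.
Year 2: 2,677 × $7 = $18,739. Book value $17,952.

$18,739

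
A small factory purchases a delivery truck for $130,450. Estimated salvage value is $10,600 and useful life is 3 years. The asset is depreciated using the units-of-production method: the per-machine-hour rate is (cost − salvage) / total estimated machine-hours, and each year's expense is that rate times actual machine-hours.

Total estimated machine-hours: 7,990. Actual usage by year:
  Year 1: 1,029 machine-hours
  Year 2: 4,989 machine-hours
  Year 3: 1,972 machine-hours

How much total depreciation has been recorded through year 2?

Depreciable base = $130,450 − $10,600 = $119,850.
Rate = $119,850 / 7,990 machine-hours = $15 per machine-hour.
Year 1: 1,029 × $15 = $15,435. Book value $115,015.
Year 2: 4,989 × $15 = $74,835. Book value $40,180.
Accumulated through year 2 = $130,450 − $40,180 = $90,270.

$90,270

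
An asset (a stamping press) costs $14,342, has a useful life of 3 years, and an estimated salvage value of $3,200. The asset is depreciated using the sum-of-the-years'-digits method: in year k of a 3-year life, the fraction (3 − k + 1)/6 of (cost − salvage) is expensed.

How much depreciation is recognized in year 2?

Depreciable base = $14,342 − $3,200 = $11,142.
Sum of the years' digits = 3+2+1 = 6.
Year 1: $11,142 × 3/6 = $5,571. Book value $8,771.
Year 2: $11,142 × 2/6 = $3,714. Book value $5,057.

$3,714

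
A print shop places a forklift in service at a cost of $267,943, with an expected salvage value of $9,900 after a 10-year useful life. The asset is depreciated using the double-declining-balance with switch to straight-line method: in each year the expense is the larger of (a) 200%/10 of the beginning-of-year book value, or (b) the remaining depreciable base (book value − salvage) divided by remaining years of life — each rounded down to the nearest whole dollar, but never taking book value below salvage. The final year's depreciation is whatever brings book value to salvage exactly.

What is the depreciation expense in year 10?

Depreciable base = $267,943 − $9,900 = $258,043.
Year 1: DB = ⌊$267,943 × 200%/10⌋ = $53,588; SL = ⌊$258,043/10⌋ = $25,804 → take DB $53,588. Book value $214,355.
Year 2: DB = ⌊$214,355 × 200%/10⌋ = $42,871; SL = ⌊$204,455/9⌋ = $22,717 → take DB $42,871. Book value $171,484.
Year 3: DB = ⌊$171,484 × 200%/10⌋ = $34,296; SL = ⌊$161,584/8⌋ = $20,198 → take DB $34,296. Book value $137,188.
Year 4: DB = ⌊$137,188 × 200%/10⌋ = $27,437; SL = ⌊$127,288/7⌋ = $18,184 → take DB $27,437. Book value $109,751.
Year 5: DB = ⌊$109,751 × 200%/10⌋ = $21,950; SL = ⌊$99,851/6⌋ = $16,641 → take DB $21,950. Book value $87,801.
Year 6: DB = ⌊$87,801 × 200%/10⌋ = $17,560; SL = ⌊$77,901/5⌋ = $15,580 → take DB $17,560. Book value $70,241.
Year 7: DB = ⌊$70,241 × 200%/10⌋ = $14,048; SL = ⌊$60,341/4⌋ = $15,085 → take SL $15,085. Book value $55,156.
Year 8: DB = ⌊$55,156 × 200%/10⌋ = $11,031; SL = ⌊$45,256/3⌋ = $15,085 → take SL $15,085. Book value $40,071.
Year 9: DB = ⌊$40,071 × 200%/10⌋ = $8,014; SL = ⌊$30,171/2⌋ = $15,085 → take SL $15,085. Book value $24,986.
Year 10 (final): $24,986 − $9,900 = $15,086. Book value $9,900.

$15,086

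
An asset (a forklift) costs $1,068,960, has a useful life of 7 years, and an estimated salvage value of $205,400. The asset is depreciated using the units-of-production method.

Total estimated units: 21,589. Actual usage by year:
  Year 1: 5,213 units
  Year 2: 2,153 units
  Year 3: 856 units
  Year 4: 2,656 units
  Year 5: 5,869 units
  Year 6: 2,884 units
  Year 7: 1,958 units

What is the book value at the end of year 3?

$740,080

Depreciable base = $1,068,960 − $205,400 = $863,560.
Rate = $863,560 / 21,589 units = $40 per unit.
Year 1: 5,213 × $40 = $208,520. Book value $860,440.
Year 2: 2,153 × $40 = $86,120. Book value $774,320.
Year 3: 856 × $40 = $34,240. Book value $740,080.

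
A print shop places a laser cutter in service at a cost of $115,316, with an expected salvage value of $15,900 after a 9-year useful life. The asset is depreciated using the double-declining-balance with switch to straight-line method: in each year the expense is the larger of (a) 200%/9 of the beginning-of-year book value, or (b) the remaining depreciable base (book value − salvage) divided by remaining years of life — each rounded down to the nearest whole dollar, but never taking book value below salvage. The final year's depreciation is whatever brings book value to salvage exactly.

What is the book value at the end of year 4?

Depreciable base = $115,316 − $15,900 = $99,416.
Year 1: DB = ⌊$115,316 × 200%/9⌋ = $25,625; SL = ⌊$99,416/9⌋ = $11,046 → take DB $25,625. Book value $89,691.
Year 2: DB = ⌊$89,691 × 200%/9⌋ = $19,931; SL = ⌊$73,791/8⌋ = $9,223 → take DB $19,931. Book value $69,760.
Year 3: DB = ⌊$69,760 × 200%/9⌋ = $15,502; SL = ⌊$53,860/7⌋ = $7,694 → take DB $15,502. Book value $54,258.
Year 4: DB = ⌊$54,258 × 200%/9⌋ = $12,057; SL = ⌊$38,358/6⌋ = $6,393 → take DB $12,057. Book value $42,201.

$42,201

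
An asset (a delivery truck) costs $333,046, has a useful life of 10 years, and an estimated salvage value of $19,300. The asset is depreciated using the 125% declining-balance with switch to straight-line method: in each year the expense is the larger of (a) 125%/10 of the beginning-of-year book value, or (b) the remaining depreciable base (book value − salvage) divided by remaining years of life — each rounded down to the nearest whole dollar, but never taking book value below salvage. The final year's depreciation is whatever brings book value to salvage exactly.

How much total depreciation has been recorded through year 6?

Depreciable base = $333,046 − $19,300 = $313,746.
Year 1: DB = ⌊$333,046 × 125%/10⌋ = $41,630; SL = ⌊$313,746/10⌋ = $31,374 → take DB $41,630. Book value $291,416.
Year 2: DB = ⌊$291,416 × 125%/10⌋ = $36,427; SL = ⌊$272,116/9⌋ = $30,235 → take DB $36,427. Book value $254,989.
Year 3: DB = ⌊$254,989 × 125%/10⌋ = $31,873; SL = ⌊$235,689/8⌋ = $29,461 → take DB $31,873. Book value $223,116.
Year 4: DB = ⌊$223,116 × 125%/10⌋ = $27,889; SL = ⌊$203,816/7⌋ = $29,116 → take SL $29,116. Book value $194,000.
Year 5: DB = ⌊$194,000 × 125%/10⌋ = $24,250; SL = ⌊$174,700/6⌋ = $29,116 → take SL $29,116. Book value $164,884.
Year 6: DB = ⌊$164,884 × 125%/10⌋ = $20,610; SL = ⌊$145,584/5⌋ = $29,116 → take SL $29,116. Book value $135,768.
Accumulated through year 6 = $333,046 − $135,768 = $197,278.

$197,278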